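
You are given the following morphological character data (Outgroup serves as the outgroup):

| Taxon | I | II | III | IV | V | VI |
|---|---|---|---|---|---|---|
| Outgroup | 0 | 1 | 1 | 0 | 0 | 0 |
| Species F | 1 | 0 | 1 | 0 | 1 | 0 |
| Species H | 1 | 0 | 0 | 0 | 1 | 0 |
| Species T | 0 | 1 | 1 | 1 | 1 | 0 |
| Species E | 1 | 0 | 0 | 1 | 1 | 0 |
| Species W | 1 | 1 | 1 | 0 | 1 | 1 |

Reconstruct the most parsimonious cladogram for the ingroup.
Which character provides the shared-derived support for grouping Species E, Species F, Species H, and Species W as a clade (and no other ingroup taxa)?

Character polarity is set by the outgroup: the derived state is whichever differs from the outgroup's state, so for II, III the derived state is '0', and for the remaining characters it is '1'.
I: derived state '1' in Species E, Species F, Species H, and Species W only — synapomorphy for {Species E, Species F, Species H, Species W}.
II: derived state '0' in Species E, Species F, and Species H only — synapomorphy for {Species E, Species F, Species H}.
III: derived state '0' in Species E and Species H only — synapomorphy for {Species E, Species H}.
IV (state '1') occurs in Species E and Species T but conflicts with the nesting implied by the other characters — most parsimoniously interpreted as homoplasy.
All ingroup taxa share the derived state '1' for V; it defines the ingroup but does not resolve relationships within it.
VI (derived state '1') is unique to Species W (autapomorphy; uninformative for grouping).
Most parsimonious ingroup topology: (((Species F,(Species H,Species E)),Species W),Species T).
The clade {Species E, Species F, Species H, Species W} is supported by I: its derived state '1' occurs in exactly those taxa and in no other taxon (including the outgroup).

I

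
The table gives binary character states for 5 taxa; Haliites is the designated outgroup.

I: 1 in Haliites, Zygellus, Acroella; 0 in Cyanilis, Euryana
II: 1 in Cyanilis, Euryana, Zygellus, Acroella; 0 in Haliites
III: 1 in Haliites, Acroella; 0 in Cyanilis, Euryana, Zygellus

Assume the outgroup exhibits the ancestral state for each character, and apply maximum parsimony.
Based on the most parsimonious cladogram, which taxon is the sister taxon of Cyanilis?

Euryana

Character polarity is set by the outgroup: the derived state is whichever differs from the outgroup's state, so for I, III the derived state is '0', and for the remaining characters it is '1'.
I: derived state '0' in Cyanilis and Euryana only — synapomorphy for {Cyanilis, Euryana}.
All ingroup taxa share the derived state '1' for II; it defines the ingroup but does not resolve relationships within it.
III: derived state '0' in Cyanilis, Euryana, and Zygellus only — synapomorphy for {Cyanilis, Euryana, Zygellus}.
Most parsimonious ingroup topology: (((Cyanilis,Euryana),Zygellus),Acroella).
Cyanilis and Euryana form a cherry on this tree, so they are sister taxa.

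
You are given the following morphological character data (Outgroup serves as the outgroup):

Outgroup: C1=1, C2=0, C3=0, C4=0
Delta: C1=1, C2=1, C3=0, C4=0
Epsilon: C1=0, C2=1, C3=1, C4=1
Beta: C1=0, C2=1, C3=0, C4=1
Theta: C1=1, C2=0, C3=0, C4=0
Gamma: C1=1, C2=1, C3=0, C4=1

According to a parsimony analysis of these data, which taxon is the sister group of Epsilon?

Character polarity is set by the outgroup: the derived state is whichever differs from the outgroup's state, so for C1 the derived state is '0', and for the remaining characters it is '1'.
Only Beta and Epsilon show the derived state '0' for C1, supporting them as a clade.
C2: derived state '1' in Beta, Delta, Epsilon, and Gamma only — synapomorphy for {Beta, Delta, Epsilon, Gamma}.
C3 (derived state '1') is unique to Epsilon (autapomorphy; uninformative for grouping).
C4 (derived state '1') is shared by Beta, Epsilon, and Gamma — a synapomorphy uniting that clade.
Most parsimonious ingroup topology: ((Delta,((Epsilon,Beta),Gamma)),Theta).
Epsilon and Beta form a cherry on this tree, so they are sister taxa.

Beta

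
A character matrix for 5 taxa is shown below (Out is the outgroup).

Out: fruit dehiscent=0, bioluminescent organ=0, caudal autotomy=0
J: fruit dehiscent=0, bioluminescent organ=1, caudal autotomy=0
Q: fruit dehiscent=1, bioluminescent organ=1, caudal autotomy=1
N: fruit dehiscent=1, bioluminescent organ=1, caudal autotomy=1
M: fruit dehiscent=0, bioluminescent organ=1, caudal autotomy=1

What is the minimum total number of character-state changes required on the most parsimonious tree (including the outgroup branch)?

3

The outgroup has state '0' for every character, so '1' is the derived state throughout.
fruit dehiscent (derived state '1') is shared by N and Q — a synapomorphy uniting that clade.
All ingroup taxa share the derived state '1' for bioluminescent organ; it defines the ingroup but does not resolve relationships within it.
caudal autotomy (derived state '1') is shared by M, N, and Q — a synapomorphy uniting that clade.
Most parsimonious ingroup topology: (J,((Q,N),M)).
Changes per character on this tree: fruit dehiscent: 1; bioluminescent organ: 1; caudal autotomy: 1.
Total = 3.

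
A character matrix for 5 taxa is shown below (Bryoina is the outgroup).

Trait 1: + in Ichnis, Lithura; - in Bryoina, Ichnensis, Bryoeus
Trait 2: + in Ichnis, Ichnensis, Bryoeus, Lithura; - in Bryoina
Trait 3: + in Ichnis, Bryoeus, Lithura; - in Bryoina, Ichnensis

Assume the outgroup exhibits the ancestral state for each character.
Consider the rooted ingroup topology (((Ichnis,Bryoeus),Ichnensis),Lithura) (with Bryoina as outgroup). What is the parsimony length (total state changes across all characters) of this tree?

5

Map each character onto (((Ichnis,Bryoeus),Ichnensis),Lithura) (rooted by Bryoina) and count the minimum state changes it requires (Fitch parsimony):
Trait 1: 2; Trait 2: 1; Trait 3: 2.
Total tree length = 5.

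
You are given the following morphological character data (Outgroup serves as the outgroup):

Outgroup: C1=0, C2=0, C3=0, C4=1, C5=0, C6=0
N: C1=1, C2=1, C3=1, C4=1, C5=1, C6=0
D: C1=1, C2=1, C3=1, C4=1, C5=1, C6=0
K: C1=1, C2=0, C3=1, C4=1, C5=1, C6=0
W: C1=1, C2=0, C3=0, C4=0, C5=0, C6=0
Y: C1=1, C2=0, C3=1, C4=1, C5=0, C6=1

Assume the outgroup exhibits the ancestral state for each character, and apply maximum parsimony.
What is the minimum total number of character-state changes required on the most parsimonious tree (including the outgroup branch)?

Character polarity is set by the outgroup: the derived state is whichever differs from the outgroup's state, so for C4 the derived state is '0', and for the remaining characters it is '1'.
C1 (derived state '1') is shared by all ingroup taxa — unites the whole ingroup.
C2 (derived state '1') is shared by D and N — a synapomorphy uniting that clade.
C3: derived state '1' in D, K, N, and Y only — synapomorphy for {D, K, N, Y}.
C4: derived state '0' in W only — an autapomorphy, so it tells us nothing about relationships among taxa.
Only D, K, and N show the derived state '1' for C5, supporting them as a clade.
C6 (derived state '1') is unique to Y (autapomorphy; uninformative for grouping).
Most parsimonious ingroup topology: ((((N,D),K),Y),W).
Changes per character on this tree: C1: 1; C2: 1; C3: 1; C4: 1; C5: 1; C6: 1.
Total = 6.

6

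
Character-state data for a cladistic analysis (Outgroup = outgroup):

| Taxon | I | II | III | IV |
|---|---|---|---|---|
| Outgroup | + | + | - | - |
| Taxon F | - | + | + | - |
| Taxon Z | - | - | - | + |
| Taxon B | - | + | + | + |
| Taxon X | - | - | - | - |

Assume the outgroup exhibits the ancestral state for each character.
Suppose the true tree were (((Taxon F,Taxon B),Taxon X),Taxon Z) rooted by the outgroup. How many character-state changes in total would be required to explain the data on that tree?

6

Map each character onto (((Taxon F,Taxon B),Taxon X),Taxon Z) (rooted by Outgroup) and count the minimum state changes it requires (Fitch parsimony):
I: 1; II: 2; III: 1; IV: 2.
Total tree length = 6.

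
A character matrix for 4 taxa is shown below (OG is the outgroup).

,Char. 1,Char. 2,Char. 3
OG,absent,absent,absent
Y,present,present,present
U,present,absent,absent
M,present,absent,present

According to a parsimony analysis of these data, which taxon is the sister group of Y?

The outgroup has state 'absent' for every character, so 'present' is the derived state throughout.
Char. 1 (derived state 'present') is shared by all ingroup taxa — unites the whole ingroup.
Char. 2: derived state 'present' in Y only — an autapomorphy, so it tells us nothing about relationships among taxa.
Only M and Y show the derived state 'present' for Char. 3, supporting them as a clade.
Most parsimonious ingroup topology: ((Y,M),U).
Y and M form a cherry on this tree, so they are sister taxa.

M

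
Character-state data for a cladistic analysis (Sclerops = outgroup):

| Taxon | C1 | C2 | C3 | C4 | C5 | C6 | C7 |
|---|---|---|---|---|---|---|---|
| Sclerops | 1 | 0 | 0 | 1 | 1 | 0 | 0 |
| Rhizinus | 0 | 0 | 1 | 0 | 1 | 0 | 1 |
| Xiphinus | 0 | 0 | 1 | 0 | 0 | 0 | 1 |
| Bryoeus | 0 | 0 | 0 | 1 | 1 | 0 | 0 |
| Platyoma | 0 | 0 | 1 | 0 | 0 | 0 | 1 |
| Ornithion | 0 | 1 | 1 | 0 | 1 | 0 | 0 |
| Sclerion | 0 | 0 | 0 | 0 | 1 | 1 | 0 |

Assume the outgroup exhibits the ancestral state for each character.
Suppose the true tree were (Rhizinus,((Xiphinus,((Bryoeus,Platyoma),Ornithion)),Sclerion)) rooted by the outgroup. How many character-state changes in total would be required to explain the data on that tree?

Map each character onto (Rhizinus,((Xiphinus,((Bryoeus,Platyoma),Ornithion)),Sclerion)) (rooted by Sclerops) and count the minimum state changes it requires (Fitch parsimony):
C1: 1; C2: 1; C3: 3; C4: 2; C5: 2; C6: 1; C7: 3.
Total tree length = 13.

13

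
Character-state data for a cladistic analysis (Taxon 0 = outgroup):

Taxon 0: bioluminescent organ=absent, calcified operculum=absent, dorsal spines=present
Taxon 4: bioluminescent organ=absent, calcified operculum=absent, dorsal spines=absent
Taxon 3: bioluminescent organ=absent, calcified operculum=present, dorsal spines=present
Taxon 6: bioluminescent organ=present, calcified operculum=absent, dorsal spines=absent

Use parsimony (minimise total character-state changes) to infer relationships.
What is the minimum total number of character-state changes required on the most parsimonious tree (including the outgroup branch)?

3

Character polarity is set by the outgroup: the derived state is whichever differs from the outgroup's state, so for dorsal spines the derived state is 'absent', and for the remaining characters it is 'present'.
bioluminescent organ: derived state 'present' in Taxon 6 only — an autapomorphy, so it tells us nothing about relationships among taxa.
calcified operculum (derived state 'present') is unique to Taxon 3 (autapomorphy; uninformative for grouping).
dorsal spines (derived state 'absent') is shared by Taxon 4 and Taxon 6 — a synapomorphy uniting that clade.
Most parsimonious ingroup topology: ((Taxon 4,Taxon 6),Taxon 3).
Changes per character on this tree: bioluminescent organ: 1; calcified operculum: 1; dorsal spines: 1.
Total = 3.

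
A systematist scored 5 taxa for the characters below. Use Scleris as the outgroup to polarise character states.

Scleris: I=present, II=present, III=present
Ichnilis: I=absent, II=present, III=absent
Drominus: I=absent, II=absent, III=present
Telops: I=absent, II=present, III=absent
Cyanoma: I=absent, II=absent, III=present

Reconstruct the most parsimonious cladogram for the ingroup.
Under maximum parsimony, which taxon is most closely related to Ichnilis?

Telops

The outgroup has state 'present' for every character, so 'absent' is the derived state throughout.
All ingroup taxa share the derived state 'absent' for I; it defines the ingroup but does not resolve relationships within it.
II (derived state 'absent') is shared by Cyanoma and Drominus — a synapomorphy uniting that clade.
Only Ichnilis and Telops show the derived state 'absent' for III, supporting them as a clade.
Most parsimonious ingroup topology: ((Ichnilis,Telops),(Cyanoma,Drominus)).
Ichnilis and Telops form a cherry on this tree, so they are sister taxa.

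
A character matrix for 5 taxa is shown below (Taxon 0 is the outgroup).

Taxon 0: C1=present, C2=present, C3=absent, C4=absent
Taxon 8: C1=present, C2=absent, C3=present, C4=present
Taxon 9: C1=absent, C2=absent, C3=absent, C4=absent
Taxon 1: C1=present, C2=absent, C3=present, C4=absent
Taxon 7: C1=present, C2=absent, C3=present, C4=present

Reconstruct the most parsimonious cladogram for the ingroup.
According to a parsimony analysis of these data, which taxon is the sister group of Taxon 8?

Taxon 7

Character polarity is set by the outgroup: the derived state is whichever differs from the outgroup's state, so for C1, C2 the derived state is 'absent', and for the remaining characters it is 'present'.
C1: derived state 'absent' in Taxon 9 only — an autapomorphy, so it tells us nothing about relationships among taxa.
All ingroup taxa share the derived state 'absent' for C2; it defines the ingroup but does not resolve relationships within it.
C3: derived state 'present' in Taxon 1, Taxon 7, and Taxon 8 only — synapomorphy for {Taxon 1, Taxon 7, Taxon 8}.
Only Taxon 7 and Taxon 8 show the derived state 'present' for C4, supporting them as a clade.
Most parsimonious ingroup topology: (((Taxon 8,Taxon 7),Taxon 1),Taxon 9).
Taxon 8 and Taxon 7 form a cherry on this tree, so they are sister taxa.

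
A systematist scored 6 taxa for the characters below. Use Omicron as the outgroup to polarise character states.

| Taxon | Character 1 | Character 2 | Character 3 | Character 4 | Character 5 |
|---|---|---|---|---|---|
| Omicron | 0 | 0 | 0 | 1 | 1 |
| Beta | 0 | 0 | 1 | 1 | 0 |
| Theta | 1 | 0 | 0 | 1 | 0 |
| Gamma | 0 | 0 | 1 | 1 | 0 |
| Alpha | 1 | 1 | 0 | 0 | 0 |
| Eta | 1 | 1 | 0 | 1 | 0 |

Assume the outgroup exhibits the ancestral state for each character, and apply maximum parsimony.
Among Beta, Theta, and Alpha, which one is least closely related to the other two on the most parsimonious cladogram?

Beta

Character polarity is set by the outgroup: the derived state is whichever differs from the outgroup's state, so for Character 4, Character 5 the derived state is '0', and for the remaining characters it is '1'.
Character 1 (derived state '1') is shared by Alpha, Eta, and Theta — a synapomorphy uniting that clade.
Character 2: derived state '1' in Alpha and Eta only — synapomorphy for {Alpha, Eta}.
Character 3: derived state '1' in Beta and Gamma only — synapomorphy for {Beta, Gamma}.
Character 4: derived state '0' in Alpha only — an autapomorphy, so it tells us nothing about relationships among taxa.
All ingroup taxa share the derived state '0' for Character 5; it defines the ingroup but does not resolve relationships within it.
Most parsimonious ingroup topology: ((Beta,Gamma),(Theta,(Alpha,Eta))).
Alpha and Theta share a more recent common ancestor with each other than either does with Beta, so Beta is the least closely related of the three.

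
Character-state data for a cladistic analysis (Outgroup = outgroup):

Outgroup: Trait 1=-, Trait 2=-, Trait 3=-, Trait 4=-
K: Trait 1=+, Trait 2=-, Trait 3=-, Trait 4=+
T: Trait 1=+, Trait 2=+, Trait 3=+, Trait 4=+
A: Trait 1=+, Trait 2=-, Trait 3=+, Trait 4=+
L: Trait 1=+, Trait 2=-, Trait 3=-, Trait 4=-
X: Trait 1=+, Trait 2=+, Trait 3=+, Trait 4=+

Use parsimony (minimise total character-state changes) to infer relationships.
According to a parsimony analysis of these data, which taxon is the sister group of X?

T

The outgroup has state '-' for every character, so '+' is the derived state throughout.
Trait 1 (derived state '+') is shared by all ingroup taxa — unites the whole ingroup.
Only T and X show the derived state '+' for Trait 2, supporting them as a clade.
Trait 3: derived state '+' in A, T, and X only — synapomorphy for {A, T, X}.
Trait 4 (derived state '+') is shared by A, K, T, and X — a synapomorphy uniting that clade.
Most parsimonious ingroup topology: ((K,((T,X),A)),L).
X and T form a cherry on this tree, so they are sister taxa.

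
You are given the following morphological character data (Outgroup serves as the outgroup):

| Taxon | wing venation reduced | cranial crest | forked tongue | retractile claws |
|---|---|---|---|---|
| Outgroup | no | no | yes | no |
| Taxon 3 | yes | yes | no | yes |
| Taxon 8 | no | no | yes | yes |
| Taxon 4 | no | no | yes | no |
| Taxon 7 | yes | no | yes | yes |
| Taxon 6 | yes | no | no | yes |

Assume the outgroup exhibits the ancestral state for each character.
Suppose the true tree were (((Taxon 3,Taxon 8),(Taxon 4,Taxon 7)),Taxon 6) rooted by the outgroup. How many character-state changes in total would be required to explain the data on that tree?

8

Map each character onto (((Taxon 3,Taxon 8),(Taxon 4,Taxon 7)),Taxon 6) (rooted by Outgroup) and count the minimum state changes it requires (Fitch parsimony):
wing venation reduced: 3; cranial crest: 1; forked tongue: 2; retractile claws: 2.
Total tree length = 8.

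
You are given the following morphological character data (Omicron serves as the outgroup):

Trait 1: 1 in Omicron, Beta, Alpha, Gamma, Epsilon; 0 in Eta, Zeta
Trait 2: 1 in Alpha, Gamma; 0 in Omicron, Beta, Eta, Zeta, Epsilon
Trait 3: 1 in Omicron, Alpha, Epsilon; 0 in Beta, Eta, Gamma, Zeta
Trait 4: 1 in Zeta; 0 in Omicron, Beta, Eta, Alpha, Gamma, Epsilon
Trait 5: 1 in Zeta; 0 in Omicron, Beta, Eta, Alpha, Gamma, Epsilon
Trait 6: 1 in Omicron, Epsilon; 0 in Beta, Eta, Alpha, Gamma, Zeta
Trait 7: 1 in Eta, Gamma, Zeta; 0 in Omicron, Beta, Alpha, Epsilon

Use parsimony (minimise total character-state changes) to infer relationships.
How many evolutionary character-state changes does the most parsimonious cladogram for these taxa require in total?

Character polarity is set by the outgroup: the derived state is whichever differs from the outgroup's state, so for Trait 1, Trait 3, Trait 6 the derived state is '0', and for the remaining characters it is '1'.
Only Eta and Zeta show the derived state '0' for Trait 1, supporting them as a clade.
Trait 2 (state '1') occurs in Alpha and Gamma but conflicts with the nesting implied by the other characters — most parsimoniously interpreted as homoplasy.
Trait 3: derived state '0' in Beta, Eta, Gamma, and Zeta only — synapomorphy for {Beta, Eta, Gamma, Zeta}.
Trait 4: derived state '1' in Zeta only — an autapomorphy, so it tells us nothing about relationships among taxa.
Trait 5: derived state '1' in Zeta only — an autapomorphy, so it tells us nothing about relationships among taxa.
Trait 6 (derived state '0') is shared by Alpha, Beta, Eta, Gamma, and Zeta — a synapomorphy uniting that clade.
Trait 7 (derived state '1') is shared by Eta, Gamma, and Zeta — a synapomorphy uniting that clade.
Most parsimonious ingroup topology: (((Beta,((Eta,Zeta),Gamma)),Alpha),Epsilon).
Changes per character on this tree: Trait 1: 1; Trait 2: 2; Trait 3: 1; Trait 4: 1; Trait 5: 1; Trait 6: 1; Trait 7: 1.
Total = 8.

8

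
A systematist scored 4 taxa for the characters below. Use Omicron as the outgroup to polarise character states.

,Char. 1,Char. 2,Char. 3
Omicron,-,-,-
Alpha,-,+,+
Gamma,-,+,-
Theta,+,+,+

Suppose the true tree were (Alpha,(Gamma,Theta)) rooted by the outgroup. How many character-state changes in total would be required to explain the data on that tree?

Map each character onto (Alpha,(Gamma,Theta)) (rooted by Omicron) and count the minimum state changes it requires (Fitch parsimony):
Char. 1: 1; Char. 2: 1; Char. 3: 2.
Total tree length = 4.

4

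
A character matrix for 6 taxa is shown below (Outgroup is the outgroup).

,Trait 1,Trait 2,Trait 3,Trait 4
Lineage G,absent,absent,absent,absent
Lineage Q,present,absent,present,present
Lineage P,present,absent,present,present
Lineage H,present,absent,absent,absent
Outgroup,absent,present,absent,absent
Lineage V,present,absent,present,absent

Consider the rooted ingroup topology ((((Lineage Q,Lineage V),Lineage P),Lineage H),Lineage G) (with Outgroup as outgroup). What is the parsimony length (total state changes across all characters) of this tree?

5

Map each character onto ((((Lineage Q,Lineage V),Lineage P),Lineage H),Lineage G) (rooted by Outgroup) and count the minimum state changes it requires (Fitch parsimony):
Trait 1: 1; Trait 2: 1; Trait 3: 1; Trait 4: 2.
Total tree length = 5.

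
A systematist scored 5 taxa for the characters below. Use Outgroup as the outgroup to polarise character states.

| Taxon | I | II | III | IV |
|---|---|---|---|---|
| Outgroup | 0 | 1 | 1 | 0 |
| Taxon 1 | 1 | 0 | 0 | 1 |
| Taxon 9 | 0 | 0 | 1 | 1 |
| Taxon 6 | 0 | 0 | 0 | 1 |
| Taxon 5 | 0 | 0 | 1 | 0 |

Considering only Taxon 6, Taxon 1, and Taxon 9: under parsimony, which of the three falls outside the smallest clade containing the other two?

Taxon 9

Character polarity is set by the outgroup: the derived state is whichever differs from the outgroup's state, so for II, III the derived state is '0', and for the remaining characters it is '1'.
I (derived state '1') is unique to Taxon 1 (autapomorphy; uninformative for grouping).
II (derived state '0') is shared by all ingroup taxa — unites the whole ingroup.
III: derived state '0' in Taxon 1 and Taxon 6 only — synapomorphy for {Taxon 1, Taxon 6}.
Only Taxon 1, Taxon 6, and Taxon 9 show the derived state '1' for IV, supporting them as a clade.
Most parsimonious ingroup topology: (((Taxon 1,Taxon 6),Taxon 9),Taxon 5).
Taxon 1 and Taxon 6 share a more recent common ancestor with each other than either does with Taxon 9, so Taxon 9 is the least closely related of the three.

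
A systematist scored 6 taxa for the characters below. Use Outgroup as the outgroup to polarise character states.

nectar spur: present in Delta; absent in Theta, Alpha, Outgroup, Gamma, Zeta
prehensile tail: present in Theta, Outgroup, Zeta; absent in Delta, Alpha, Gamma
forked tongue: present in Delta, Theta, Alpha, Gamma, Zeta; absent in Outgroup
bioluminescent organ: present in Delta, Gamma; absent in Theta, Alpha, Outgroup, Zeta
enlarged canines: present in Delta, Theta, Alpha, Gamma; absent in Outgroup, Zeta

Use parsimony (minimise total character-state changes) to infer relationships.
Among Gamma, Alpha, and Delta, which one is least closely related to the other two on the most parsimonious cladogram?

Alpha

Character polarity is set by the outgroup: the derived state is whichever differs from the outgroup's state, so for prehensile tail the derived state is 'absent', and for the remaining characters it is 'present'.
nectar spur: derived state 'present' in Delta only — an autapomorphy, so it tells us nothing about relationships among taxa.
prehensile tail: derived state 'absent' in Alpha, Delta, and Gamma only — synapomorphy for {Alpha, Delta, Gamma}.
All ingroup taxa share the derived state 'present' for forked tongue; it defines the ingroup but does not resolve relationships within it.
Only Delta and Gamma show the derived state 'present' for bioluminescent organ, supporting them as a clade.
Only Alpha, Delta, Gamma, and Theta show the derived state 'present' for enlarged canines, supporting them as a clade.
Most parsimonious ingroup topology: (Zeta,(((Delta,Gamma),Alpha),Theta)).
Delta and Gamma share a more recent common ancestor with each other than either does with Alpha, so Alpha is the least closely related of the three.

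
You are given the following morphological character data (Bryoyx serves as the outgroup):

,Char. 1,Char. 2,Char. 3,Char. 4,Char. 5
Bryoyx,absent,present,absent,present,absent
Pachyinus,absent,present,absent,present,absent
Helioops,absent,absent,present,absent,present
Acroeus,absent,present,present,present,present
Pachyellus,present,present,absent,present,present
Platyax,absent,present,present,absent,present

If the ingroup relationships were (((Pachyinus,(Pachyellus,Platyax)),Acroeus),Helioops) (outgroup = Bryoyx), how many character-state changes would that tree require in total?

Map each character onto (((Pachyinus,(Pachyellus,Platyax)),Acroeus),Helioops) (rooted by Bryoyx) and count the minimum state changes it requires (Fitch parsimony):
Char. 1: 1; Char. 2: 1; Char. 3: 3; Char. 4: 2; Char. 5: 2.
Total tree length = 9.

9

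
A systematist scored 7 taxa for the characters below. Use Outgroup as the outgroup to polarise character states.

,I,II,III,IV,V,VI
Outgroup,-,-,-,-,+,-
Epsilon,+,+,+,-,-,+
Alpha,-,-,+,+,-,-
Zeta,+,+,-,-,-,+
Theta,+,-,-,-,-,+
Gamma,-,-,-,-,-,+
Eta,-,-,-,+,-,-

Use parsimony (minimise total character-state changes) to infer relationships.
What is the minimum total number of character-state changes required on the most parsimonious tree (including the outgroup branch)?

7

Character polarity is set by the outgroup: the derived state is whichever differs from the outgroup's state, so for V the derived state is '-', and for the remaining characters it is '+'.
I: derived state '+' in Epsilon, Theta, and Zeta only — synapomorphy for {Epsilon, Theta, Zeta}.
II: derived state '+' in Epsilon and Zeta only — synapomorphy for {Epsilon, Zeta}.
III groups Alpha and Epsilon, which is incompatible with the clades supported by the remaining characters; treating it as convergent (homoplasy) costs fewer steps than any alternative tree.
IV: derived state '+' in Alpha and Eta only — synapomorphy for {Alpha, Eta}.
V (derived state '-') is shared by all ingroup taxa — unites the whole ingroup.
VI: derived state '+' in Epsilon, Gamma, Theta, and Zeta only — synapomorphy for {Epsilon, Gamma, Theta, Zeta}.
Most parsimonious ingroup topology: ((((Epsilon,Zeta),Theta),Gamma),(Alpha,Eta)).
Changes per character on this tree: I: 1; II: 1; III: 2; IV: 1; V: 1; VI: 1.
Total = 7.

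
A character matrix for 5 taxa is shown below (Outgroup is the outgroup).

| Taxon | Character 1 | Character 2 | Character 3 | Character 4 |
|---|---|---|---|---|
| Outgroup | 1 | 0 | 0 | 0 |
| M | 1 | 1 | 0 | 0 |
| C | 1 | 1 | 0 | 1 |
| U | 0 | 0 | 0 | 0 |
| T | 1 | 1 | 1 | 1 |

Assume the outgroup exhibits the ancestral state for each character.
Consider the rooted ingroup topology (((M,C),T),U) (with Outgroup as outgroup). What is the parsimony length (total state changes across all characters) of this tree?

5

Map each character onto (((M,C),T),U) (rooted by Outgroup) and count the minimum state changes it requires (Fitch parsimony):
Character 1: 1; Character 2: 1; Character 3: 1; Character 4: 2.
Total tree length = 5.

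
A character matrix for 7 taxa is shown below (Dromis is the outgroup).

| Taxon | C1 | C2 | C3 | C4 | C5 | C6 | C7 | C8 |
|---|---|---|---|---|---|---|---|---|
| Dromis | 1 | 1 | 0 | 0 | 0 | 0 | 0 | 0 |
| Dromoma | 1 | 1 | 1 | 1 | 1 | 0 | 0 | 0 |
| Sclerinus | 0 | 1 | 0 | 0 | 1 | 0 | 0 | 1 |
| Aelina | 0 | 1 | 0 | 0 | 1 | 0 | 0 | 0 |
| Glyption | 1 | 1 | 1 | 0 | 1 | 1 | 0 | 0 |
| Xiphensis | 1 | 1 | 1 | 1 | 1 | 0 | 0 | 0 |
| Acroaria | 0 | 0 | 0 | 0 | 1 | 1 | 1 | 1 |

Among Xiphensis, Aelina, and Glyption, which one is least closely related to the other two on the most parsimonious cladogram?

Character polarity is set by the outgroup: the derived state is whichever differs from the outgroup's state, so for C1, C2 the derived state is '0', and for the remaining characters it is '1'.
C1 (derived state '0') is shared by Acroaria, Aelina, and Sclerinus — a synapomorphy uniting that clade.
C2 (derived state '0') is unique to Acroaria (autapomorphy; uninformative for grouping).
C3 (derived state '1') is shared by Dromoma, Glyption, and Xiphensis — a synapomorphy uniting that clade.
C4 (derived state '1') is shared by Dromoma and Xiphensis — a synapomorphy uniting that clade.
All ingroup taxa share the derived state '1' for C5; it defines the ingroup but does not resolve relationships within it.
C6 (state '1') occurs in Acroaria and Glyption but conflicts with the nesting implied by the other characters — most parsimoniously interpreted as homoplasy.
C7 (derived state '1') is unique to Acroaria (autapomorphy; uninformative for grouping).
Only Acroaria and Sclerinus show the derived state '1' for C8, supporting them as a clade.
Most parsimonious ingroup topology: (((Dromoma,Xiphensis),Glyption),((Sclerinus,Acroaria),Aelina)).
Xiphensis and Glyption share a more recent common ancestor with each other than either does with Aelina, so Aelina is the least closely related of the three.

Aelina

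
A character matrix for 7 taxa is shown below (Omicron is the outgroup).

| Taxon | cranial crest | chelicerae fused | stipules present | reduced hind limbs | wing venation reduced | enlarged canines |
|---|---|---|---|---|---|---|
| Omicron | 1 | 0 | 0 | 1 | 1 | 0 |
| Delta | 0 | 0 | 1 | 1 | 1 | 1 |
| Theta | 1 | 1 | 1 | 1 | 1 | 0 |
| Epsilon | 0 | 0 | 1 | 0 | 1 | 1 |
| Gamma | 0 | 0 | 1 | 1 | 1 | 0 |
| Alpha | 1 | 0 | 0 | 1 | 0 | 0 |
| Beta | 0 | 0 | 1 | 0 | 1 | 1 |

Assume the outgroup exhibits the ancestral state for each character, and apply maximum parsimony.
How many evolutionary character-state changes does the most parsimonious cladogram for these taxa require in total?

6

Character polarity is set by the outgroup: the derived state is whichever differs from the outgroup's state, so for cranial crest, reduced hind limbs, wing venation reduced the derived state is '0', and for the remaining characters it is '1'.
cranial crest: derived state '0' in Beta, Delta, Epsilon, and Gamma only — synapomorphy for {Beta, Delta, Epsilon, Gamma}.
chelicerae fused (derived state '1') is unique to Theta (autapomorphy; uninformative for grouping).
Only Beta, Delta, Epsilon, Gamma, and Theta show the derived state '1' for stipules present, supporting them as a clade.
reduced hind limbs: derived state '0' in Beta and Epsilon only — synapomorphy for {Beta, Epsilon}.
wing venation reduced (derived state '0') is unique to Alpha (autapomorphy; uninformative for grouping).
Only Beta, Delta, and Epsilon show the derived state '1' for enlarged canines, supporting them as a clade.
Most parsimonious ingroup topology: ((((Delta,(Epsilon,Beta)),Gamma),Theta),Alpha).
Changes per character on this tree: cranial crest: 1; chelicerae fused: 1; stipules present: 1; reduced hind limbs: 1; wing venation reduced: 1; enlarged canines: 1.
Total = 6.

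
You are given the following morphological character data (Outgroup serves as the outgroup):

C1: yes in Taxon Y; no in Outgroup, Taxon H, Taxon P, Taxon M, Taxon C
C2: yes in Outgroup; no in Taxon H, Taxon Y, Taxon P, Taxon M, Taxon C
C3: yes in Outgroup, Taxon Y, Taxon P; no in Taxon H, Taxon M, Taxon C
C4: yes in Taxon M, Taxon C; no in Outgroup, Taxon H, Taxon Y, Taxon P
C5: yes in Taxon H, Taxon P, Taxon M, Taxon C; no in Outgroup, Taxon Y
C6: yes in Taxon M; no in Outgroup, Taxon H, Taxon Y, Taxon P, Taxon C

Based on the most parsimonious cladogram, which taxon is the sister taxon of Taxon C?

Character polarity is set by the outgroup: the derived state is whichever differs from the outgroup's state, so for C2, C3 the derived state is 'no', and for the remaining characters it is 'yes'.
C1 (derived state 'yes') is unique to Taxon Y (autapomorphy; uninformative for grouping).
All ingroup taxa share the derived state 'no' for C2; it defines the ingroup but does not resolve relationships within it.
C3: derived state 'no' in Taxon C, Taxon H, and Taxon M only — synapomorphy for {Taxon C, Taxon H, Taxon M}.
C4: derived state 'yes' in Taxon C and Taxon M only — synapomorphy for {Taxon C, Taxon M}.
Only Taxon C, Taxon H, Taxon M, and Taxon P show the derived state 'yes' for C5, supporting them as a clade.
C6 (derived state 'yes') is unique to Taxon M (autapomorphy; uninformative for grouping).
Most parsimonious ingroup topology: ((((Taxon M,Taxon C),Taxon H),Taxon P),Taxon Y).
Taxon C and Taxon M form a cherry on this tree, so they are sister taxa.

Taxon M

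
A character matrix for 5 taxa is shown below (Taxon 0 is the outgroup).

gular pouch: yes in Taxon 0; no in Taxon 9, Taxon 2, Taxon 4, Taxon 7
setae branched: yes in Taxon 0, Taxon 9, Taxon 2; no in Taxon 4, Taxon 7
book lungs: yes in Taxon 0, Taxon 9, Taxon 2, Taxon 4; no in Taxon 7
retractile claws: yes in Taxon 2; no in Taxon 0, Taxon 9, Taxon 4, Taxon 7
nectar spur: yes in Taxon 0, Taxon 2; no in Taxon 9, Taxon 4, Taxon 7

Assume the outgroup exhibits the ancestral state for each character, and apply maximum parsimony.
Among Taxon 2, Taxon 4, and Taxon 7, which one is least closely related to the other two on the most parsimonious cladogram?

Character polarity is set by the outgroup: the derived state is whichever differs from the outgroup's state, so for gular pouch, setae branched, book lungs, nectar spur the derived state is 'no', and for the remaining characters it is 'yes'.
All ingroup taxa share the derived state 'no' for gular pouch; it defines the ingroup but does not resolve relationships within it.
setae branched (derived state 'no') is shared by Taxon 4 and Taxon 7 — a synapomorphy uniting that clade.
book lungs: derived state 'no' in Taxon 7 only — an autapomorphy, so it tells us nothing about relationships among taxa.
retractile claws (derived state 'yes') is unique to Taxon 2 (autapomorphy; uninformative for grouping).
Only Taxon 4, Taxon 7, and Taxon 9 show the derived state 'no' for nectar spur, supporting them as a clade.
Most parsimonious ingroup topology: ((Taxon 9,(Taxon 4,Taxon 7)),Taxon 2).
Taxon 7 and Taxon 4 share a more recent common ancestor with each other than either does with Taxon 2, so Taxon 2 is the least closely related of the three.

Taxon 2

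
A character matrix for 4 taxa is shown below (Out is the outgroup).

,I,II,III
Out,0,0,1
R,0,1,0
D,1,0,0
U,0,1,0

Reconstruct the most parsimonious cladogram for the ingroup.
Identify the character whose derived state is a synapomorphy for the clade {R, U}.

II

Character polarity is set by the outgroup: the derived state is whichever differs from the outgroup's state, so for III the derived state is '0', and for the remaining characters it is '1'.
I (derived state '1') is unique to D (autapomorphy; uninformative for grouping).
Only R and U show the derived state '1' for II, supporting them as a clade.
All ingroup taxa share the derived state '0' for III; it defines the ingroup but does not resolve relationships within it.
Most parsimonious ingroup topology: ((R,U),D).
The clade {R, U} is supported by II: its derived state '1' occurs in exactly those taxa and in no other taxon (including the outgroup).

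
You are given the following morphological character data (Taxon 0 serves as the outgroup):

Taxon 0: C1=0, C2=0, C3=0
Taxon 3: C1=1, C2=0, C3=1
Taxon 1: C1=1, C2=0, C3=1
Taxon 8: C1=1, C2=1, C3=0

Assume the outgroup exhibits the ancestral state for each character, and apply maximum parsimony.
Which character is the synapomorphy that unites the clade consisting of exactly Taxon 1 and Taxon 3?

The outgroup has state '0' for every character, so '1' is the derived state throughout.
C1 (derived state '1') is shared by all ingroup taxa — unites the whole ingroup.
C2 (derived state '1') is unique to Taxon 8 (autapomorphy; uninformative for grouping).
C3: derived state '1' in Taxon 1 and Taxon 3 only — synapomorphy for {Taxon 1, Taxon 3}.
Most parsimonious ingroup topology: ((Taxon 3,Taxon 1),Taxon 8).
The clade {Taxon 1, Taxon 3} is supported by C3: its derived state '1' occurs in exactly those taxa and in no other taxon (including the outgroup).

C3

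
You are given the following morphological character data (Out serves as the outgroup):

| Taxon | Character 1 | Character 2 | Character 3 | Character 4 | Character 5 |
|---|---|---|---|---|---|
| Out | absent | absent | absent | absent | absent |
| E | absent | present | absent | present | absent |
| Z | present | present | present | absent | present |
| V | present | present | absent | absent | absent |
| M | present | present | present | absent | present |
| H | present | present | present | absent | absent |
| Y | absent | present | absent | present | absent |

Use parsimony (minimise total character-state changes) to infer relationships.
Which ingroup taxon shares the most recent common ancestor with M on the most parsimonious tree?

Z

The outgroup has state 'absent' for every character, so 'present' is the derived state throughout.
Character 1 (derived state 'present') is shared by H, M, V, and Z — a synapomorphy uniting that clade.
Character 2 (derived state 'present') is shared by all ingroup taxa — unites the whole ingroup.
Character 3: derived state 'present' in H, M, and Z only — synapomorphy for {H, M, Z}.
Only E and Y show the derived state 'present' for Character 4, supporting them as a clade.
Character 5: derived state 'present' in M and Z only — synapomorphy for {M, Z}.
Most parsimonious ingroup topology: ((E,Y),(((Z,M),H),V)).
M and Z form a cherry on this tree, so they are sister taxa.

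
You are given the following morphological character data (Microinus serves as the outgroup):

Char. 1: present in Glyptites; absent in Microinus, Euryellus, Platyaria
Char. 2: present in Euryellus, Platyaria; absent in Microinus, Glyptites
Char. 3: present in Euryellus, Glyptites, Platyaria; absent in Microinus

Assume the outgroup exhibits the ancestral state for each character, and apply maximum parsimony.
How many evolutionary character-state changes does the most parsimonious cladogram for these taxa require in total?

3

The outgroup has state 'absent' for every character, so 'present' is the derived state throughout.
Char. 1 (derived state 'present') is unique to Glyptites (autapomorphy; uninformative for grouping).
Char. 2: derived state 'present' in Euryellus and Platyaria only — synapomorphy for {Euryellus, Platyaria}.
Char. 3 (derived state 'present') is shared by all ingroup taxa — unites the whole ingroup.
Most parsimonious ingroup topology: ((Euryellus,Platyaria),Glyptites).
Changes per character on this tree: Char. 1: 1; Char. 2: 1; Char. 3: 1.
Total = 3.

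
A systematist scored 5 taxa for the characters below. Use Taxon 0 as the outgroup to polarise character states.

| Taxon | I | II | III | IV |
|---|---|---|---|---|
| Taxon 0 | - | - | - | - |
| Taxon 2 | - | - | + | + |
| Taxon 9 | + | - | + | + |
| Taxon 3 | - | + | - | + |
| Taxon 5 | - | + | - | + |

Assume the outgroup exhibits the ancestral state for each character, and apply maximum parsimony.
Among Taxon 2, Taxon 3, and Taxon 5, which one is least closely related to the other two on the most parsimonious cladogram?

Taxon 2

The outgroup has state '-' for every character, so '+' is the derived state throughout.
I: derived state '+' in Taxon 9 only — an autapomorphy, so it tells us nothing about relationships among taxa.
Only Taxon 3 and Taxon 5 show the derived state '+' for II, supporting them as a clade.
III (derived state '+') is shared by Taxon 2 and Taxon 9 — a synapomorphy uniting that clade.
IV (derived state '+') is shared by all ingroup taxa — unites the whole ingroup.
Most parsimonious ingroup topology: ((Taxon 2,Taxon 9),(Taxon 3,Taxon 5)).
Taxon 3 and Taxon 5 share a more recent common ancestor with each other than either does with Taxon 2, so Taxon 2 is the least closely related of the three.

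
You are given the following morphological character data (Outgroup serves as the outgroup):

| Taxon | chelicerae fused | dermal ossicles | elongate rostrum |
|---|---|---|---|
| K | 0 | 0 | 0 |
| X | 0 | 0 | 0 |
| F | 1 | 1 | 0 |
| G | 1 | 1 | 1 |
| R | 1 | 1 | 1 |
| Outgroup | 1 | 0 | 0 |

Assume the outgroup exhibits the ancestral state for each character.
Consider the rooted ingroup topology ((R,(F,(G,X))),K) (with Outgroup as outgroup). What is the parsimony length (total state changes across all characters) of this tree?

6

Map each character onto ((R,(F,(G,X))),K) (rooted by Outgroup) and count the minimum state changes it requires (Fitch parsimony):
chelicerae fused: 2; dermal ossicles: 2; elongate rostrum: 2.
Total tree length = 6.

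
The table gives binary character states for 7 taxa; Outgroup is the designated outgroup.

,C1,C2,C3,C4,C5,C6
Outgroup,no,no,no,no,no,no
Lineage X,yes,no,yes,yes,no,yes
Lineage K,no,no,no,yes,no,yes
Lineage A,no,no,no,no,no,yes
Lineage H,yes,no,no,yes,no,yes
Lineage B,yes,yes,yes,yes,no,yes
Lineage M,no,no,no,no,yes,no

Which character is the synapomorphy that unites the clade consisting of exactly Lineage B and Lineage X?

C3

The outgroup has state 'no' for every character, so 'yes' is the derived state throughout.
C1: derived state 'yes' in Lineage B, Lineage H, and Lineage X only — synapomorphy for {Lineage B, Lineage H, Lineage X}.
C2 (derived state 'yes') is unique to Lineage B (autapomorphy; uninformative for grouping).
C3 (derived state 'yes') is shared by Lineage B and Lineage X — a synapomorphy uniting that clade.
C4: derived state 'yes' in Lineage B, Lineage H, Lineage K, and Lineage X only — synapomorphy for {Lineage B, Lineage H, Lineage K, Lineage X}.
C5 (derived state 'yes') is unique to Lineage M (autapomorphy; uninformative for grouping).
Only Lineage A, Lineage B, Lineage H, Lineage K, and Lineage X show the derived state 'yes' for C6, supporting them as a clade.
Most parsimonious ingroup topology: (((((Lineage X,Lineage B),Lineage H),Lineage K),Lineage A),Lineage M).
The clade {Lineage B, Lineage X} is supported by C3: its derived state 'yes' occurs in exactly those taxa and in no other taxon (including the outgroup).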